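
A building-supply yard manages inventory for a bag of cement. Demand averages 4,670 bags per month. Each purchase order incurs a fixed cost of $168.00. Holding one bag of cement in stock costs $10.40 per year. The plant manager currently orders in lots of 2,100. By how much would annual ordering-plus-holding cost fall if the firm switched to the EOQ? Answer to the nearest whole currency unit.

Annual demand D = 4,670 × 12 = 56,040.
EOQ = √(2DS/H) = √(2 × 56,040 × 168 / 10.4) ≈ 1345.56.
Cost at Q* = (D/Q*)S + (Q*/2)H = √(2DSH) ≈ $13,993.79.
Cost at Q = 2,100: (56,040/2,100)×168 + (2,100/2)×10.4 = $4,483.20 + $10,920.00 = $15,403.20.
Excess = $15,403.20 − $13,993.79 = $1,409.41.

Extra cost ≈ $1,409 per year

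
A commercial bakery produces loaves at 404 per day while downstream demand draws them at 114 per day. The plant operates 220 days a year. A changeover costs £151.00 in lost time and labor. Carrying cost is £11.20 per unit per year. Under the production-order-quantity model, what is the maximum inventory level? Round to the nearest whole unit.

I_max ≈ 697 loaves

Annual demand D = 114 × 220 = 25,080.
Production build-up factor (1 − d/p) = 1 − 114/404 = 0.7178.
Q* = √(2DS / (H(1 − d/p))) = √(2 × 25,080 × 151 / (11.2 × 0.7178)).
= √(7,574,160 / 8.0396) ≈ 970.622.
Maximum inventory = Q*(1 − d/p) = 970.622 × 0.7178 ≈ 696.733.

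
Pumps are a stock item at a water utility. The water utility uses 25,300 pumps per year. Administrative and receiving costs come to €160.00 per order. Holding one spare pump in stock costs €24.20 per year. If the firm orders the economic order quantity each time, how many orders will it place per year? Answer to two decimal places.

The optimal lot size = √(2DS/H) = √(2 × 25,300 × 160 / 24.2) ≈ 578.40.
Orders per year = D / Q* = 25,300 / 578.40 ≈ 43.741.

N ≈ 43.74 orders per year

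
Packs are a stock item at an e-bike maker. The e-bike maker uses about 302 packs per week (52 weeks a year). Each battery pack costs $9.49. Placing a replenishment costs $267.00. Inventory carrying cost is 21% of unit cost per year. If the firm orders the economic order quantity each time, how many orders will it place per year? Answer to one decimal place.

Annual demand D = 302 × 52 = 15,704.
Holding cost H = 0.21 × $9.49 = $1.9929 per unit per year.
Q* = √(2DS/H) = √(2 × 15,704 × 267 / 1.9929) ≈ 2051.32.
Orders per year = D / Q* = 15,704 / 2051.32 ≈ 7.656.

N ≈ 7.7 orders per year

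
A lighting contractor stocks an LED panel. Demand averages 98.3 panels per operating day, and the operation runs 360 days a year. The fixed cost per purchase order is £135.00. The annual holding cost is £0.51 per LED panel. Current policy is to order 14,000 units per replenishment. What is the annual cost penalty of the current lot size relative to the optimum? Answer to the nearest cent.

Extra cost ≈ £1,703.77 per year

Annual demand D = 98.3 × 360 = 35,388.
EOQ = √(2DS/H) = √(2 × 35,388 × 135 / 0.51) ≈ 4328.37.
Cost at Q* = (D/Q*)S + (Q*/2)H = √(2DSH) ≈ £2,207.47.
Cost at Q = 14,000: (35,388/14,000)×135 + (14,000/2)×0.51 = £341.24 + £3,570.00 = £3,911.24.
Excess = £3,911.24 − £2,207.47 = £1,703.77.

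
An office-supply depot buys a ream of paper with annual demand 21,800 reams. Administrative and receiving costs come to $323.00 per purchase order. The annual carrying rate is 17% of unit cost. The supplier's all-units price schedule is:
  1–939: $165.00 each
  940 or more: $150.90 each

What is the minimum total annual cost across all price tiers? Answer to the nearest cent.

TC* ≈ $3,309,167.76

Holding cost per unit per year at price C is H = 0.17·C.
For each price level, check whether its EOQ is feasible; otherwise the best quantity at that price is the breakpoint.
EOQ at $165.00 = 708.6 (feasible in tier 1): TC = 21,800×$165.00 + (21,800/708.6)×323 + (708.6/2)×0.17×$165.00 = $3,616,875.17.
EOQ at $150.90 = 740.9 < 940, so use break Q=940: TC = 21,800×$150.90 + (21,800/940.0)×323 + (940.0/2)×0.17×$150.90 = $3,309,167.76.
Lowest total cost among the candidates is at Q = 940.0.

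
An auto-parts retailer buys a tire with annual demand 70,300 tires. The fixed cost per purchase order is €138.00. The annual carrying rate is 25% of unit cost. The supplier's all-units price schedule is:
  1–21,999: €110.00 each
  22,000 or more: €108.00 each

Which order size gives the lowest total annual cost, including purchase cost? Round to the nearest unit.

Q* ≈ 840 tires

Holding cost per unit per year at price C is H = 0.25·C.
Candidates are each tier's EOQ (if it falls in that tier) and each price-break quantity.
EOQ at €110.00 = 840.0 (feasible in tier 1): TC = 70,300×€110.00 + (70,300/840.0)×138 + (840.0/2)×0.25×€110.00 = €7,756,099.29.
EOQ at €108.00 = 847.7 < 22000, so use break Q=22000: TC = 70,300×€108.00 + (70,300/22000.0)×138 + (22000.0/2)×0.25×€108.00 = €7,889,840.97.
Lowest total cost is €7,756,099.29 at Q = 840.0.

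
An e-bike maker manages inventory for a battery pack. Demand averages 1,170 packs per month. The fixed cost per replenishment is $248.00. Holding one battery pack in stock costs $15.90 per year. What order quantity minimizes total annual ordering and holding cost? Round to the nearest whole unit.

Annual demand D = 1,170 × 12 = 14,040.
EOQ = √(2DS / H) = √(2 × 14,040 × 248 / 15.9).
= √(6,963,840 / 15.9) = √437,977.3585 ≈ 661.799.

Q* ≈ 662 packs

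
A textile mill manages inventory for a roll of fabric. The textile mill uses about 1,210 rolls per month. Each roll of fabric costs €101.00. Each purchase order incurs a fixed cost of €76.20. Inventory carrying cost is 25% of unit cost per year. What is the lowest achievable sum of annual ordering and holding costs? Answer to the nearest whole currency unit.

Annual demand D = 1,210 × 12 = 14,520.
Holding cost H = 0.25 × €101.00 = €25.2500 per unit per year.
Q* = √(2DS/H) = √(2 × 14,520 × 76.2 / 25.25) ≈ 296.04.
At Q*, ordering cost (D/Q*)S equals holding cost (Q*/2)H, each = √(DSH/2).
Minimum total = √(2DSH) = √(2 × 14,520 × 76.2 × 25.25) ≈ 7474.919.

TC* ≈ €7,475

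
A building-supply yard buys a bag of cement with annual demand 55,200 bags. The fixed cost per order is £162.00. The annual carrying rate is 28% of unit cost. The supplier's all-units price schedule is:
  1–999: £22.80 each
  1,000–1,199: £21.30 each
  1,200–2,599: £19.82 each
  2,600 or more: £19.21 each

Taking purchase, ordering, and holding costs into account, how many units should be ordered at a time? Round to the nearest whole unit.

Holding cost per unit per year at price C is H = 0.28·C.
For each price level, check whether its EOQ is feasible; otherwise the best quantity at that price is the breakpoint.
Tier 1 (£22.80): EOQ = 1673.8 exceeds tier's upper bound 999, so this tier is dominated.
Tier 2 (£21.30): EOQ = 1731.7 exceeds tier's upper bound 1199, so this tier is dominated.
EOQ at £19.82 = 1795.2 (feasible in tier 3): TC = 55,200×£19.82 + (55,200/1795.2)×162 + (1795.2/2)×0.28×£19.82 = £1,104,026.60.
EOQ at £19.21 = 1823.5 < 2600, so use break Q=2600: TC = 55,200×£19.21 + (55,200/2600.0)×162 + (2600.0/2)×0.28×£19.21 = £1,070,823.82.
Lowest total cost is £1,070,823.82 at Q = 2600.0.

Q* ≈ 2,600 bags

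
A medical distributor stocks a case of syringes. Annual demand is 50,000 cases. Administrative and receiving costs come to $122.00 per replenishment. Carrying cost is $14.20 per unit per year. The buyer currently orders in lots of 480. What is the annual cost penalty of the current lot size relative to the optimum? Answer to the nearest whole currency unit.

EOQ = √(2DS/H) = √(2 × 50,000 × 122 / 14.2) ≈ 926.91.
Cost at Q* = (D/Q*)S + (Q*/2)H = √(2DSH) ≈ $13,162.07.
Cost at Q = 480: (50,000/480)×122 + (480/2)×14.2 = $12,708.33 + $3,408.00 = $16,116.33.
Excess = $16,116.33 − $13,162.07 = $2,954.27.

Extra cost ≈ $2,954 per year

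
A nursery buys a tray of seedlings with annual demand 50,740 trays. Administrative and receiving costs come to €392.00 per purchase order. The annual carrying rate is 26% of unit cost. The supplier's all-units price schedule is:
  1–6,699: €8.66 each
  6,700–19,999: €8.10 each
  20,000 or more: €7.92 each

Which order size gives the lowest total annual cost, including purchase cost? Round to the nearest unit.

Holding cost per unit per year at price C is H = 0.26·C.
Evaluate total cost at each tier's feasible EOQ or, if the EOQ is below the tier, at the tier's minimum quantity.
EOQ at €8.66 = 4203.3 (feasible in tier 1): TC = 50,740×€8.66 + (50,740/4203.3)×392 + (4203.3/2)×0.26×€8.66 = €448,872.49.
EOQ at €8.10 = 4346.1 < 6700, so use break Q=6700: TC = 50,740×€8.10 + (50,740/6700.0)×392 + (6700.0/2)×0.26×€8.10 = €421,017.77.
EOQ at €7.92 = 4395.3 < 20000, so use break Q=20000: TC = 50,740×€7.92 + (50,740/20000.0)×392 + (20000.0/2)×0.26×€7.92 = €423,447.30.
Lowest total cost is €421,017.77 at Q = 6700.0.

Q* ≈ 6,700 trays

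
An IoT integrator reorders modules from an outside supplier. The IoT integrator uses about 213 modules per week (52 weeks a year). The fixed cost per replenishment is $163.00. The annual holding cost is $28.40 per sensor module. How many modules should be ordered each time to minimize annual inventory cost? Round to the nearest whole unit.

Q* ≈ 357 modules

Annual demand D = 213 × 52 = 11,076.
EOQ = √(2DS / H) = √(2 × 11,076 × 163 / 28.4).
= √(3,610,776 / 28.4) = √127,140 ≈ 356.567.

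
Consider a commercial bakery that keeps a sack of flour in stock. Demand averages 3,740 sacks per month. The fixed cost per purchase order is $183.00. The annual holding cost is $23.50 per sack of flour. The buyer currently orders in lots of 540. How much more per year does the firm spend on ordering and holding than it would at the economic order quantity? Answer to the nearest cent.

Extra cost ≈ $1,907.12 per year

Annual demand D = 3,740 × 12 = 44,880.
EOQ = √(2DS/H) = √(2 × 44,880 × 183 / 23.5) ≈ 836.05.
Cost at Q* = (D/Q*)S + (Q*/2)H = √(2DSH) ≈ $19,647.21.
Cost at Q = 540: (44,880/540)×183 + (540/2)×23.5 = $15,209.33 + $6,345.00 = $21,554.33.
Excess = $21,554.33 − $19,647.21 = $1,907.12.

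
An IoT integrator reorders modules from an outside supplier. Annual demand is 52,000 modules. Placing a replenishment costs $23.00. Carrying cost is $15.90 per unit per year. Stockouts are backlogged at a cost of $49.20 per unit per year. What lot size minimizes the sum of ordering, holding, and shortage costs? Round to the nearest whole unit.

Q* ≈ 446 modules

With planned backorders, Q* = √(2DS/H) · √((H+B)/B).
√(2DS/H) = √(2 × 52,000 × 23 / 15.9) = 387.866.
√((H+B)/B) = √((15.9+49.2)/49.2) = 1.1503.
Q* ≈ 446.159.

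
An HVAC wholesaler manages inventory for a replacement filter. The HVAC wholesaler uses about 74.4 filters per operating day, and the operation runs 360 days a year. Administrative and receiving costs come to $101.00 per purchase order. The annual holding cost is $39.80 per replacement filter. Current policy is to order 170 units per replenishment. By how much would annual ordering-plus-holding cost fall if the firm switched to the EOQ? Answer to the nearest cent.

Extra cost ≈ $4,621.63 per year

Annual demand D = 74.4 × 360 = 26,784.
EOQ = √(2DS/H) = √(2 × 26,784 × 101 / 39.8) ≈ 368.70.
Cost at Q* = (D/Q*)S + (Q*/2)H = √(2DSH) ≈ $14,674.22.
Cost at Q = 170: (26,784/170)×101 + (170/2)×39.8 = $15,912.85 + $3,383.00 = $19,295.85.
Excess = $19,295.85 − $14,674.22 = $4,621.63.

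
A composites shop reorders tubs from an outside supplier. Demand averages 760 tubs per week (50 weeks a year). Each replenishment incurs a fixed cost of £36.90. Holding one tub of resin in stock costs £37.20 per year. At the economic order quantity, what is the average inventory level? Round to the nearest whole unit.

Average inventory ≈ 137 tubs

Annual demand D = 760 × 50 = 38,000.
Q* = √(2DS/H) = √(2 × 38,000 × 36.9 / 37.2) ≈ 274.57.
Average inventory = Q*/2 ≈ 274.57 / 2 = 137.284.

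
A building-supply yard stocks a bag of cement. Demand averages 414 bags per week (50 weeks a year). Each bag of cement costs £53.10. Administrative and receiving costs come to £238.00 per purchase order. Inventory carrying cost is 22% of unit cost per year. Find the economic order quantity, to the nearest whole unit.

Annual demand D = 414 × 50 = 20,700.
Holding cost H = 0.22 × £53.10 = £11.6820 per unit per year.
EOQ = √(2DS / H) = √(2 × 20,700 × 238 / 11.682).
= √(9,853,200 / 11.682) = √843,451.4638 ≈ 918.396.

Q* ≈ 918 bags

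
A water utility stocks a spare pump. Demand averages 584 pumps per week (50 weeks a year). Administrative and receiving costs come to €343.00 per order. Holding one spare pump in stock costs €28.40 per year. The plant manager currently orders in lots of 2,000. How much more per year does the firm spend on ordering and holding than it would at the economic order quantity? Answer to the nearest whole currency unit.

Annual demand D = 584 × 50 = 29,200.
EOQ = √(2DS/H) = √(2 × 29,200 × 343 / 28.4) ≈ 839.84.
Cost at Q* = (D/Q*)S + (Q*/2)H = √(2DSH) ≈ €23,851.33.
Cost at Q = 2,000: (29,200/2,000)×343 + (2,000/2)×28.4 = €5,007.80 + €28,400.00 = €33,407.80.
Excess = €33,407.80 − €23,851.33 = €9,556.47.

Extra cost ≈ €9,556 per year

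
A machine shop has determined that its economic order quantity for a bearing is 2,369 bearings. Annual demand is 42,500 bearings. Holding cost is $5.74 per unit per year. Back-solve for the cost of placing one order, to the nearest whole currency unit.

Invert the EOQ relation Q*² = 2DS/H.
From Q* = √(2DS/H): S = Q*²H / (2D) = 2,369² × 5.74 / (2 × 42,500) = 378.9859.

S ≈ $379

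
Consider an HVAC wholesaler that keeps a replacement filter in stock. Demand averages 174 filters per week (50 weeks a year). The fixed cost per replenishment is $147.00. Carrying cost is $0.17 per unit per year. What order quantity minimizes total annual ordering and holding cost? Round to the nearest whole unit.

Annual demand D = 174 × 50 = 8,700.
EOQ = √(2DS / H) = √(2 × 8,700 × 147 / 0.17).
= √(2,557,800 / 0.17) = √15,045,882.3529 ≈ 3878.902.

Q* ≈ 3,879 filters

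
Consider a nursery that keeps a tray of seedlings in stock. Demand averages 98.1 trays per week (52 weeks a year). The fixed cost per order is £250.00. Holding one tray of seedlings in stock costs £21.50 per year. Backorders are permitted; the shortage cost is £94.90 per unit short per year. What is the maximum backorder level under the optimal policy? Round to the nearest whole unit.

Annual demand D = 98.1 × 52 = 5,101.2.
With planned backorders, Q* = √(2DS/H) · √((H+B)/B).
√(2DS/H) = √(2 × 5,101.2 × 250 / 21.5) = 344.431.
√((H+B)/B) = √((21.5+94.9)/94.9) = 1.1075.
Q* ≈ 381.457.
S* = Q* · H/(H+B) = 381.457 × 21.5/116.4 ≈ 70.458.

S* ≈ 70 trays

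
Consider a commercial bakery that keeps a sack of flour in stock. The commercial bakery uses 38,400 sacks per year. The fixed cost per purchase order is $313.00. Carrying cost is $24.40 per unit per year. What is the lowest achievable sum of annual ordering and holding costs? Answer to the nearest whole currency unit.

The optimal lot size = √(2DS/H) = √(2 × 38,400 × 313 / 24.4) ≈ 992.56.
At Q*, ordering cost (D/Q*)S equals holding cost (Q*/2)H, each = √(DSH/2).
Minimum total = √(2DSH) = √(2 × 38,400 × 313 × 24.4) ≈ 24218.525.

TC* ≈ $24,219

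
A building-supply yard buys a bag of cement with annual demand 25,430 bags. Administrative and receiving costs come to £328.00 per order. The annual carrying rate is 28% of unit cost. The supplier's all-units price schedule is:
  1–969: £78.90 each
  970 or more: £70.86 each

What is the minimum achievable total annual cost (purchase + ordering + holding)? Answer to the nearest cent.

TC* ≈ £1,820,191.60

Holding cost per unit per year at price C is H = 0.28·C.
Evaluate total cost at each tier's feasible EOQ or, if the EOQ is below the tier, at the tier's minimum quantity.
EOQ at £78.90 = 869.0 (feasible in tier 1): TC = 25,430×£78.90 + (25,430/869.0)×328 + (869.0/2)×0.28×£78.90 = £2,025,624.41.
EOQ at £70.86 = 916.9 < 970, so use break Q=970: TC = 25,430×£70.86 + (25,430/970.0)×328 + (970.0/2)×0.28×£70.86 = £1,820,191.60.
Lowest total cost among the candidates is at Q = 970.0.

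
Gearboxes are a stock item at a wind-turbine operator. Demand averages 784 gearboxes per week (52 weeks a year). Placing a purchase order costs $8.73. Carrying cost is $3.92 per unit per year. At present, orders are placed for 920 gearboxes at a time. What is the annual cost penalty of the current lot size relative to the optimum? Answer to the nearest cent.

Annual demand D = 784 × 52 = 40,768.
EOQ = √(2DS/H) = √(2 × 40,768 × 8.73 / 3.92) ≈ 426.13.
Cost at Q* = (D/Q*)S + (Q*/2)H = √(2DSH) ≈ $1,670.42.
Cost at Q = 920: (40,768/920)×8.73 + (920/2)×3.92 = $386.85 + $1,803.20 = $2,190.05.
Excess = $2,190.05 − $1,670.42 = $519.64.

Extra cost ≈ $519.64 per year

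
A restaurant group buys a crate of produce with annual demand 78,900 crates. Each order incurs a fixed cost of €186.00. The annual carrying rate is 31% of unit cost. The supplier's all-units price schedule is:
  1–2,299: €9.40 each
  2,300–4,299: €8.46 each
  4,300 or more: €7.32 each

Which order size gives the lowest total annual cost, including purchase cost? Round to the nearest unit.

Holding cost per unit per year at price C is H = 0.31·C.
Evaluate total cost at each tier's feasible EOQ or, if the EOQ is below the tier, at the tier's minimum quantity.
Tier 1 (€9.40): EOQ = 3173.7 exceeds tier's upper bound 2299, so this tier is dominated.
EOQ at €8.46 = 3345.4 (feasible in tier 2): TC = 78,900×€8.46 + (78,900/3345.4)×186 + (3345.4/2)×0.31×€8.46 = €676,267.56.
EOQ at €7.32 = 3596.4 < 4300, so use break Q=4300: TC = 78,900×€7.32 + (78,900/4300.0)×186 + (4300.0/2)×0.31×€7.32 = €585,839.66.
Lowest total cost is €585,839.66 at Q = 4300.0.

Q* ≈ 4,300 crates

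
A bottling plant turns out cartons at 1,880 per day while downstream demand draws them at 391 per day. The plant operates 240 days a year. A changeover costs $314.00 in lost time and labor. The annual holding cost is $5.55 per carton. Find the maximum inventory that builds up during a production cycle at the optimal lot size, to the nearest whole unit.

I_max ≈ 2,900 cartons

Annual demand D = 391 × 240 = 93,840.
Production build-up factor (1 − d/p) = 1 − 391/1,880 = 0.7920.
Q* = √(2DS / (H(1 − d/p))) = √(2 × 93,840 × 314 / (5.55 × 0.7920)).
= √(58,931,520 / 4.3957) ≈ 3661.499.
Maximum inventory = Q*(1 − d/p) = 3661.499 × 0.7920 ≈ 2899.985.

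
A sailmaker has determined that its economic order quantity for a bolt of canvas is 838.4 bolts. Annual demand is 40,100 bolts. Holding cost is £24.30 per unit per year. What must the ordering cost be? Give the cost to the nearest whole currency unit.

Invert the EOQ relation Q*² = 2DS/H.
From Q* = √(2DS/H): S = Q*²H / (2D) = 838.4² × 24.3 / (2 × 40,100) = 212.9779.

S ≈ £213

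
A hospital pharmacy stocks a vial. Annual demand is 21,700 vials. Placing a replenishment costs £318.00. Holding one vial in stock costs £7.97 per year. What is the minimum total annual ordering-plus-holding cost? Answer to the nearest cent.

TC* ≈ £10,487.88

EOQ = √(2DS/H) = √(2 × 21,700 × 318 / 7.97) ≈ 1315.92.
At Q*, ordering cost (D/Q*)S equals holding cost (Q*/2)H, each = √(DSH/2).
Minimum total = √(2DSH) = √(2 × 21,700 × 318 × 7.97) ≈ 10487.877.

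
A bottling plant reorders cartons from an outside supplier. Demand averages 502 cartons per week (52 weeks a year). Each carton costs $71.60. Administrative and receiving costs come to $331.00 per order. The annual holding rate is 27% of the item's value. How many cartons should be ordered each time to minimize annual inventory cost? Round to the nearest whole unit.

Annual demand D = 502 × 52 = 26,104.
Holding cost H = 0.27 × $71.60 = $19.3320 per unit per year.
EOQ = √(2DS / H) = √(2 × 26,104 × 331 / 19.332).
= √(17,280,848 / 19.332) = √893,898.6137 ≈ 945.462.

Q* ≈ 945 cartons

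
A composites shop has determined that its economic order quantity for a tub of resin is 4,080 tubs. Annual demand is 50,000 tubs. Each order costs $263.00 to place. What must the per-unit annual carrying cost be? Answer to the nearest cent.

Invert the EOQ relation Q*² = 2DS/H.
From Q* = √(2DS/H): H = 2DS / Q*² = 2 × 50,000 × 263 / 4,080² = 1.5799.

H ≈ $1.58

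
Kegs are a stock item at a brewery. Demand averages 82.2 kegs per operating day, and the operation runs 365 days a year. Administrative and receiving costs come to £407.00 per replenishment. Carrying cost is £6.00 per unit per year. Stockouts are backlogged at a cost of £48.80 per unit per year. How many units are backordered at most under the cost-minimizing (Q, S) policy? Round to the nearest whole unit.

Annual demand D = 82.2 × 365 = 30,003.
With planned backorders, Q* = √(2DS/H) · √((H+B)/B).
√(2DS/H) = √(2 × 30,003 × 407 / 6) = 2017.525.
√((H+B)/B) = √((6+48.8)/48.8) = 1.0597.
Q* ≈ 2137.959.
S* = Q* · H/(H+B) = 2137.959 × 6/54.8 ≈ 234.083.

S* ≈ 234 kegs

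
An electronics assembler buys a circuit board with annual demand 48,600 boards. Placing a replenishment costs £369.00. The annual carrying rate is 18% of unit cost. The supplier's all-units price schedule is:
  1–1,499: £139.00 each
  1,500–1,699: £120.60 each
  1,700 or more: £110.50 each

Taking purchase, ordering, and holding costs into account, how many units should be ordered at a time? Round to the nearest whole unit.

Q* ≈ 1,700 boards

Holding cost per unit per year at price C is H = 0.18·C.
Candidates are each tier's EOQ (if it falls in that tier) and each price-break quantity.
EOQ at £139.00 = 1197.3 (feasible in tier 1): TC = 48,600×£139.00 + (48,600/1197.3)×369 + (1197.3/2)×0.18×£139.00 = £6,785,356.42.
EOQ at £120.60 = 1285.4 < 1500, so use break Q=1500: TC = 48,600×£120.60 + (48,600/1500.0)×369 + (1500.0/2)×0.18×£120.60 = £5,889,396.60.
EOQ at £110.50 = 1342.9 < 1700, so use break Q=1700: TC = 48,600×£110.50 + (48,600/1700.0)×369 + (1700.0/2)×0.18×£110.50 = £5,397,755.56.
Lowest total cost is £5,397,755.56 at Q = 1700.0.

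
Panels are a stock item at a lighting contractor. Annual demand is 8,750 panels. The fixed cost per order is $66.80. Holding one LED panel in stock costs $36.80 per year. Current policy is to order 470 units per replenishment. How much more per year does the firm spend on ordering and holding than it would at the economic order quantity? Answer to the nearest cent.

EOQ = √(2DS/H) = √(2 × 8,750 × 66.8 / 36.8) ≈ 178.23.
Cost at Q* = (D/Q*)S + (Q*/2)H = √(2DSH) ≈ $6,558.90.
Cost at Q = 470: (8,750/470)×66.8 + (470/2)×36.8 = $1,243.62 + $8,648.00 = $9,891.62.
Excess = $9,891.62 − $6,558.90 = $3,332.71.

Extra cost ≈ $3,332.71 per year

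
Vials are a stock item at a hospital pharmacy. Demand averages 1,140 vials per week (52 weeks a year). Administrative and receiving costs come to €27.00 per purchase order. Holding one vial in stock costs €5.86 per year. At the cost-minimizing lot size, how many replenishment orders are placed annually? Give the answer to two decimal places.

Annual demand D = 1,140 × 52 = 59,280.
EOQ = √(2DS/H) = √(2 × 59,280 × 27 / 5.86) ≈ 739.10.
Orders per year = D / Q* = 59,280 / 739.10 ≈ 80.206.

N ≈ 80.21 orders per year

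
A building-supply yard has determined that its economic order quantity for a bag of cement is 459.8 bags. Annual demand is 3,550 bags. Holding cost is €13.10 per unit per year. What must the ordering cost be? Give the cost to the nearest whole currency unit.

S ≈ €390

The basic EOQ model gives Q* = √(2DS/H); rearrange for the unknown.
From Q* = √(2DS/H): S = Q*²H / (2D) = 459.8² × 13.1 / (2 × 3,550) = 390.0775.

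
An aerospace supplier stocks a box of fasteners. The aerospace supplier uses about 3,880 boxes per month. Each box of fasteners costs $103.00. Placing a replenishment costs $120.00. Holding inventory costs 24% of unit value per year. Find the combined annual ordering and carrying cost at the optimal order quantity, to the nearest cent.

Annual demand D = 3,880 × 12 = 46,560.
Holding cost H = 0.24 × $103.00 = $24.7200 per unit per year.
EOQ = √(2DS/H) = √(2 × 46,560 × 120 / 24.72) ≈ 672.34.
At Q*, ordering cost (D/Q*)S equals holding cost (Q*/2)H, each = √(DSH/2).
Minimum total = √(2DSH) = √(2 × 46,560 × 120 × 24.72) ≈ 16620.204.

TC* ≈ $16,620.20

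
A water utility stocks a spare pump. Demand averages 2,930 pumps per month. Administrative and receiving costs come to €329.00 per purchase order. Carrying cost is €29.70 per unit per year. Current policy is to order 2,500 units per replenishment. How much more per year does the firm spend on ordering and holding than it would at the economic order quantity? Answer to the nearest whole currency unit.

Annual demand D = 2,930 × 12 = 35,160.
EOQ = √(2DS/H) = √(2 × 35,160 × 329 / 29.7) ≈ 882.59.
Cost at Q* = (D/Q*)S + (Q*/2)H = √(2DSH) ≈ €26,212.93.
Cost at Q = 2,500: (35,160/2,500)×329 + (2,500/2)×29.7 = €4,627.06 + €37,125.00 = €41,752.06.
Excess = €41,752.06 − €26,212.93 = €15,539.12.

Extra cost ≈ €15,539 per year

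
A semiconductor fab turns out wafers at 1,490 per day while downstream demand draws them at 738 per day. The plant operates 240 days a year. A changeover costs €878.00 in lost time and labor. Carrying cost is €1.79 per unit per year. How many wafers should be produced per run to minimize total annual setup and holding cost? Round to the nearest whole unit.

Q* ≈ 18,555 wafers

Annual demand D = 738 × 240 = 177,120.
Production build-up factor (1 − d/p) = 1 − 738/1,490 = 0.5047.
Q* = √(2DS / (H(1 − d/p))) = √(2 × 177,120 × 878 / (1.79 × 0.5047)).
= √(311,022,720 / 0.9034) ≈ 18554.692.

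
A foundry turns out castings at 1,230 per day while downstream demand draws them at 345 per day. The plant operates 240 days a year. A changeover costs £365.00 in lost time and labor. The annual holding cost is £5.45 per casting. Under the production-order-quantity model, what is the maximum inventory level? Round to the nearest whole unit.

Annual demand D = 345 × 240 = 82,800.
Production build-up factor (1 − d/p) = 1 − 345/1,230 = 0.7195.
Q* = √(2DS / (H(1 − d/p))) = √(2 × 82,800 × 365 / (5.45 × 0.7195)).
= √(60,444,000 / 3.9213) ≈ 3926.081.
Maximum inventory = Q*(1 − d/p) = 3926.081 × 0.7195 ≈ 2824.863.

I_max ≈ 2,825 castings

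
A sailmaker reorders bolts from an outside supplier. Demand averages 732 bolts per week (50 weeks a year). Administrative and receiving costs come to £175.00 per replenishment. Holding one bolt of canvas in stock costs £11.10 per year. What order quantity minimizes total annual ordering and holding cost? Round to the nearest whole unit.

Annual demand D = 732 × 50 = 36,600.
EOQ = √(2DS / H) = √(2 × 36,600 × 175 / 11.1).
= √(12,810,000 / 11.1) = √1,154,054.0541 ≈ 1074.269.

Q* ≈ 1,074 bolts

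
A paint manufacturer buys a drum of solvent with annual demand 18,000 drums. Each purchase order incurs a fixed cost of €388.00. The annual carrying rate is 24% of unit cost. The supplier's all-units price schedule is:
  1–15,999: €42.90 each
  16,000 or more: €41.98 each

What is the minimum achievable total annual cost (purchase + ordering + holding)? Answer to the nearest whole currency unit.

TC* ≈ €784,192

Holding cost per unit per year at price C is H = 0.24·C.
Candidates are each tier's EOQ (if it falls in that tier) and each price-break quantity.
EOQ at €42.90 = 1164.8 (feasible in tier 1): TC = 18,000×€42.90 + (18,000/1164.8)×388 + (1164.8/2)×0.24×€42.90 = €784,192.27.
EOQ at €41.98 = 1177.4 < 16000, so use break Q=16000: TC = 18,000×€41.98 + (18,000/16000.0)×388 + (16000.0/2)×0.24×€41.98 = €836,678.10.
Lowest total cost among the candidates is at Q = 1164.8.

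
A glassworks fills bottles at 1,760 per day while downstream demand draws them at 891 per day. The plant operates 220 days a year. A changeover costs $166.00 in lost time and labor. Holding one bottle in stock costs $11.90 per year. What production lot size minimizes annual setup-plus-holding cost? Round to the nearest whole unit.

Q* ≈ 3,328 bottles

Annual demand D = 891 × 220 = 196,020.
Production build-up factor (1 − d/p) = 1 − 891/1,760 = 0.4938.
Q* = √(2DS / (H(1 − d/p))) = √(2 × 196,020 × 166 / (11.9 × 0.4938)).
= √(65,078,640 / 5.8756) ≈ 3328.068.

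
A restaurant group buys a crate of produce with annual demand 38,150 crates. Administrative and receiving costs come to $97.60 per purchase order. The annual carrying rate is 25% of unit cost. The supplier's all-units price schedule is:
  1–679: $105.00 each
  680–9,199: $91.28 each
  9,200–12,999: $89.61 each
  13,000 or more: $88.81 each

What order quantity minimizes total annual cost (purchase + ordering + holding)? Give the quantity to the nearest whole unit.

Q* ≈ 680 crates

Holding cost per unit per year at price C is H = 0.25·C.
Candidates are each tier's EOQ (if it falls in that tier) and each price-break quantity.
EOQ at $105.00 = 532.6 (feasible in tier 1): TC = 38,150×$105.00 + (38,150/532.6)×97.6 + (532.6/2)×0.25×$105.00 = $4,019,731.44.
EOQ at $91.28 = 571.3 < 680, so use break Q=680: TC = 38,150×$91.28 + (38,150/680.0)×97.6 + (680.0/2)×0.25×$91.28 = $3,495,566.45.
EOQ at $89.61 = 576.6 < 9200, so use break Q=9200: TC = 38,150×$89.61 + (38,150/9200.0)×97.6 + (9200.0/2)×0.25×$89.61 = $3,522,077.72.
EOQ at $88.81 = 579.1 < 13000, so use break Q=13000: TC = 38,150×$88.81 + (38,150/13000.0)×97.6 + (13000.0/2)×0.25×$88.81 = $3,532,704.17.
Lowest total cost is $3,495,566.45 at Q = 680.0.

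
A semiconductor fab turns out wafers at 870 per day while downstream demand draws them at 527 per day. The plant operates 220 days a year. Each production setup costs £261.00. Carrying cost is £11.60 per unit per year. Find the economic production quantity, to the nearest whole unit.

Annual demand D = 527 × 220 = 115,940.
Production build-up factor (1 − d/p) = 1 − 527/870 = 0.3943.
Q* = √(2DS / (H(1 − d/p))) = √(2 × 115,940 × 261 / (11.6 × 0.3943)).
= √(60,520,680 / 4.5733) ≈ 3637.772.

Q* ≈ 3,638 wafers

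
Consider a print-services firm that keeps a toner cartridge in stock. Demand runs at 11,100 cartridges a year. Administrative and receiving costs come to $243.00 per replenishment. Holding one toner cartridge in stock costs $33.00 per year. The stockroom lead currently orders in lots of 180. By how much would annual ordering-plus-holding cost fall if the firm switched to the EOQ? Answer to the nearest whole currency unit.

Extra cost ≈ $4,613 per year

EOQ = √(2DS/H) = √(2 × 11,100 × 243 / 33) ≈ 404.32.
Cost at Q* = (D/Q*)S + (Q*/2)H = √(2DSH) ≈ $13,342.48.
Cost at Q = 180: (11,100/180)×243 + (180/2)×33 = $14,985.00 + $2,970.00 = $17,955.00.
Excess = $17,955.00 − $13,342.48 = $4,612.52.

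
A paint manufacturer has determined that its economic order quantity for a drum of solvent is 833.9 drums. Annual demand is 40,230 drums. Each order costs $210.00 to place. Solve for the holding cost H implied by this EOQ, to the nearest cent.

H ≈ $24.30

Invert the EOQ relation Q*² = 2DS/H.
From Q* = √(2DS/H): H = 2DS / Q*² = 2 × 40,230 × 210 / 833.9² = 24.2980.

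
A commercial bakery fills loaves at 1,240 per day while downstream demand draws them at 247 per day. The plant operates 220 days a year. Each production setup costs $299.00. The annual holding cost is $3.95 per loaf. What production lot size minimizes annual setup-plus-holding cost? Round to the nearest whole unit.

Annual demand D = 247 × 220 = 54,340.
Production build-up factor (1 − d/p) = 1 − 247/1,240 = 0.8008.
Q* = √(2DS / (H(1 − d/p))) = √(2 × 54,340 × 299 / (3.95 × 0.8008)).
= √(32,495,320 / 3.1632) ≈ 3205.148.

Q* ≈ 3,205 loaves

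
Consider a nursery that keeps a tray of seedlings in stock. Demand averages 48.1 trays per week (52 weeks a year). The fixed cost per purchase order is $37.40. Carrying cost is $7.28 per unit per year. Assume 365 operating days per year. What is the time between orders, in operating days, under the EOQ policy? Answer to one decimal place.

Annual demand D = 48.1 × 52 = 2,501.2.
Q* = √(2DS/H) = √(2 × 2,501.2 × 37.4 / 7.28) ≈ 160.31.
Cycle time = Q*/D × 365 = 160.31 / 2,501.2 × 365 ≈ 23.394 days.

T ≈ 23.4 days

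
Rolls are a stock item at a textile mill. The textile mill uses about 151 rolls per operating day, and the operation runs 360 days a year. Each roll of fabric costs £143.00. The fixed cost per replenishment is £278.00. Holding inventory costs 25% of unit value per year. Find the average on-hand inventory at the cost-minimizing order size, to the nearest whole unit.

Annual demand D = 151 × 360 = 54,360.
Holding cost H = 0.25 × £143.00 = £35.7500 per unit per year.
EOQ = √(2DS/H) = √(2 × 54,360 × 278 / 35.75) ≈ 919.47.
Average inventory = Q*/2 ≈ 919.47 / 2 = 459.737.

Average inventory ≈ 460 rolls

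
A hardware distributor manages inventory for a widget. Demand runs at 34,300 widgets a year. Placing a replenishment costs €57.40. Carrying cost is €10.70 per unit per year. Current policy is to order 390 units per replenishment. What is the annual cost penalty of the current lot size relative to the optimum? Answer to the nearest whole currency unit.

EOQ = √(2DS/H) = √(2 × 34,300 × 57.4 / 10.7) ≈ 606.63.
Cost at Q* = (D/Q*)S + (Q*/2)H = √(2DSH) ≈ €6,490.97.
Cost at Q = 390: (34,300/390)×57.4 + (390/2)×10.7 = €5,048.26 + €2,086.50 = €7,134.76.
Excess = €7,134.76 − €6,490.97 = €643.78.

Extra cost ≈ €644 per year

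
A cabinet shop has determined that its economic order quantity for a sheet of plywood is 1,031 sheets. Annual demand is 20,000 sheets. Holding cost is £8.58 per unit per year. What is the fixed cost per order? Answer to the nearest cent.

S ≈ £228.01

The basic EOQ model gives Q* = √(2DS/H); rearrange for the unknown.
From Q* = √(2DS/H): S = Q*²H / (2D) = 1,031² × 8.58 / (2 × 20,000) = 228.0051.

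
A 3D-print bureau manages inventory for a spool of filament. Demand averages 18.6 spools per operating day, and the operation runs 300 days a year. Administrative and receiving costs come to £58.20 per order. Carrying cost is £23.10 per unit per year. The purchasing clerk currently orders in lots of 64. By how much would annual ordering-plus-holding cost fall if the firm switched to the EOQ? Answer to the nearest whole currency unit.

Annual demand D = 18.6 × 300 = 5,580.
EOQ = √(2DS/H) = √(2 × 5,580 × 58.2 / 23.1) ≈ 167.68.
Cost at Q* = (D/Q*)S + (Q*/2)H = √(2DSH) ≈ £3,873.46.
Cost at Q = 64: (5,580/64)×58.2 + (64/2)×23.1 = £5,074.31 + £739.20 = £5,813.51.
Excess = £5,813.51 − £3,873.46 = £1,940.05.

Extra cost ≈ £1,940 per year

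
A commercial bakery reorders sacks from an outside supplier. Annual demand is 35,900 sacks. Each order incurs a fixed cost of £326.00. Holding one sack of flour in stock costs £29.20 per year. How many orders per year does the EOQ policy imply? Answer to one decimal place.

N ≈ 40.1 orders per year

EOQ = √(2DS/H) = √(2 × 35,900 × 326 / 29.2) ≈ 895.32.
Orders per year = D / Q* = 35,900 / 895.32 ≈ 40.097.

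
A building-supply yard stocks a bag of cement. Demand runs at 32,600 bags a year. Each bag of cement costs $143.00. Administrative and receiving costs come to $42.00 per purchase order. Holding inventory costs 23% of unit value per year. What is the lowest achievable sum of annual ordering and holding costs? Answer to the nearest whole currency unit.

TC* ≈ $9,490

Holding cost H = 0.23 × $143.00 = $32.8900 per unit per year.
EOQ = √(2DS/H) = √(2 × 32,600 × 42 / 32.89) ≈ 288.55.
At Q*, ordering cost (D/Q*)S equals holding cost (Q*/2)H, each = √(DSH/2).
Minimum total = √(2DSH) = √(2 × 32,600 × 42 × 32.89) ≈ 9490.310.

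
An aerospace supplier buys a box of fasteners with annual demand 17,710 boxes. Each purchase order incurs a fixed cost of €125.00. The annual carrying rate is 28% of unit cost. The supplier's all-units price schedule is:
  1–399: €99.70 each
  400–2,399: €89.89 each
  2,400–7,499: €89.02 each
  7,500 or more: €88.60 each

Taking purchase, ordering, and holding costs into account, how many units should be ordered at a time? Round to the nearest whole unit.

Holding cost per unit per year at price C is H = 0.28·C.
For each price level, check whether its EOQ is feasible; otherwise the best quantity at that price is the breakpoint.
EOQ at €99.70 = 398.2 (feasible in tier 1): TC = 17,710×€99.70 + (17,710/398.2)×125 + (398.2/2)×0.28×€99.70 = €1,776,804.47.
EOQ at €89.89 = 419.4 (feasible in tier 2): TC = 17,710×€89.89 + (17,710/419.4)×125 + (419.4/2)×0.28×€89.89 = €1,602,508.26.
EOQ at €89.02 = 421.5 < 2400, so use break Q=2400: TC = 17,710×€89.02 + (17,710/2400.0)×125 + (2400.0/2)×0.28×€89.02 = €1,607,377.32.
EOQ at €88.60 = 422.5 < 7500, so use break Q=7500: TC = 17,710×€88.60 + (17,710/7500.0)×125 + (7500.0/2)×0.28×€88.60 = €1,662,431.17.
Lowest total cost is €1,602,508.26 at Q = 419.4.

Q* ≈ 419 boxes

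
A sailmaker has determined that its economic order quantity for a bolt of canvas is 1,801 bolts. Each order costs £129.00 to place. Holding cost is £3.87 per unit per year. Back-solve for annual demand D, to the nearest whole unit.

D ≈ 48,654 bolts per year

Squaring Q* = √(2DS/H) gives Q*² = 2DS/H.
From Q* = √(2DS/H): D = Q*²H / (2S) = 1,801² × 3.87 / (2 × 129) = 48654.015.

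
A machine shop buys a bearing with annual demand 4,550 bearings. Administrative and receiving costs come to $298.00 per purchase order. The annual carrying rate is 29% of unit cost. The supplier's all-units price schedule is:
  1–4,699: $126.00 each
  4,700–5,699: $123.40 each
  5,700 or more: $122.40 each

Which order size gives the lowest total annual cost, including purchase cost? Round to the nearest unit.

Q* ≈ 272 bearings

Holding cost per unit per year at price C is H = 0.29·C.
For each price level, check whether its EOQ is feasible; otherwise the best quantity at that price is the breakpoint.
EOQ at $126.00 = 272.4 (feasible in tier 1): TC = 4,550×$126.00 + (4,550/272.4)×298 + (272.4/2)×0.29×$126.00 = $583,254.35.
EOQ at $123.40 = 275.3 < 4700, so use break Q=4700: TC = 4,550×$123.40 + (4,550/4700.0)×298 + (4700.0/2)×0.29×$123.40 = $645,855.59.
EOQ at $122.40 = 276.4 < 5700, so use break Q=5700: TC = 4,550×$122.40 + (4,550/5700.0)×298 + (5700.0/2)×0.29×$122.40 = $658,321.48.
Lowest total cost is $583,254.35 at Q = 272.4.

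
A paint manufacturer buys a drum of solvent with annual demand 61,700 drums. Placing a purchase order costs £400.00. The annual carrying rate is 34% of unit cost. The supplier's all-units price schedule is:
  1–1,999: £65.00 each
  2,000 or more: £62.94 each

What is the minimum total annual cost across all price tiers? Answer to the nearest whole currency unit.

TC* ≈ £3,917,138

Holding cost per unit per year at price C is H = 0.34·C.
Evaluate total cost at each tier's feasible EOQ or, if the EOQ is below the tier, at the tier's minimum quantity.
EOQ at £65.00 = 1494.5 (feasible in tier 1): TC = 61,700×£65.00 + (61,700/1494.5)×400 + (1494.5/2)×0.34×£65.00 = £4,043,528.11.
EOQ at £62.94 = 1518.7 < 2000, so use break Q=2000: TC = 61,700×£62.94 + (61,700/2000.0)×400 + (2000.0/2)×0.34×£62.94 = £3,917,137.60.
Lowest total cost among the candidates is at Q = 2000.0.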